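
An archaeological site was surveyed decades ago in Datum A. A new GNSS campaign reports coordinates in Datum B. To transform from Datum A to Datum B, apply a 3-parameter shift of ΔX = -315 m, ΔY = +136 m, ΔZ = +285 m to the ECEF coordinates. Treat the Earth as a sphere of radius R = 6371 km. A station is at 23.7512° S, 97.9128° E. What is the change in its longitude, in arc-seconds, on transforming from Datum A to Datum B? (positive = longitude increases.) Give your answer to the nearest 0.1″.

sin φ = -0.402766, cos φ = 0.915303, sin λ = 0.990479, cos λ = -0.137666.
East component: ΔE = −sin λ·ΔX + cos λ·ΔY = −(0.990479)(-315) + (-0.137666)(136) = 293.28 m.
1° of latitude spans πR/180 = 111195 m; at latitude φ, 1° of longitude spans that × cos φ = 101777.1 m, so Δλ = 293.28 / 101777.1 × 3600 = 10.374″.

Δλ = 10.4″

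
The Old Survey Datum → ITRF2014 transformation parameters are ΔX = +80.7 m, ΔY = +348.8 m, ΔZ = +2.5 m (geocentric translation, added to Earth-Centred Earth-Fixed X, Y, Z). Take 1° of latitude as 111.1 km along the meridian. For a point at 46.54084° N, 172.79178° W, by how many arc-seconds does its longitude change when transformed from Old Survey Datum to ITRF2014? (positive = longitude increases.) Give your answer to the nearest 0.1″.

sin φ = 0.725865, cos φ = 0.687837, sin λ = -0.125476, cos λ = -0.992097.
East component: ΔE = −sin λ·ΔX + cos λ·ΔY = −(-0.125476)(80.7) + (-0.992097)(348.8) = -335.92 m.
1° of latitude spans 111100 m; at latitude φ, 1° of longitude spans that × cos φ = 76418.7 m, so Δλ = -335.92 / 76418.7 × 3600 = -15.825″.

Δλ = -15.8″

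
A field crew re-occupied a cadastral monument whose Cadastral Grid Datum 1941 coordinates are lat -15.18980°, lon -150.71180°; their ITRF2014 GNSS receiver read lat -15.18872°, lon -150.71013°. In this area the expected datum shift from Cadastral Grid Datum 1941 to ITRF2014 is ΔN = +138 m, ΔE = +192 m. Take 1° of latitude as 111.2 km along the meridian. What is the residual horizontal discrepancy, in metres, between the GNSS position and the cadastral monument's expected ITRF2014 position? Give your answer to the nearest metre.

22 m

Observed coordinate differences: Δφ = +0.00108°, Δλ = +0.00167°.
Converting to metres (1° lat = 111200 m, cos φ = 0.965063): observed ΔN = 120.1 m, observed ΔE = 179.2 m.
Subtracting the expected shift leaves a residual of 120.1 − (138) = -17.9 m north and 179.2 − (192) = -12.8 m east.
Residual distance = √((-17.9)² + (-12.8)²) = 22.0 m.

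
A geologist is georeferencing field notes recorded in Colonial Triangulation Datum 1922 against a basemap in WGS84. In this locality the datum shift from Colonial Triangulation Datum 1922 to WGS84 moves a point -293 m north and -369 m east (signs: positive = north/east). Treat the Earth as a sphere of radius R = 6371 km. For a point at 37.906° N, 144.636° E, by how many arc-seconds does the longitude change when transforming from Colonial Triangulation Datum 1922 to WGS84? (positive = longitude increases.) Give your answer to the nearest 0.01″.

Δλ = -15.14″

At latitude 37.906°, cos φ = 0.789020.
One radian of longitude at latitude φ spans R cos φ, so Δλ = ΔE / (R cos φ) = -369.0 / (6371000 × 0.789020) = -7.3406e-05 rad = -15.141″.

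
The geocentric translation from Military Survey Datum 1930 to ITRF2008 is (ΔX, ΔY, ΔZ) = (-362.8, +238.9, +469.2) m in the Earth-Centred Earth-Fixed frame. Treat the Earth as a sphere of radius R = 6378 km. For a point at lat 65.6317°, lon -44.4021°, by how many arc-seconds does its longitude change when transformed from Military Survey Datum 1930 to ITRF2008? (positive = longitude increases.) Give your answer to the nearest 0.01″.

sin φ = 0.910912, cos φ = 0.412601, sin λ = -0.699690, cos λ = 0.714447.
East component: ΔE = −sin λ·ΔX + cos λ·ΔY = −(-0.699690)(-362.8) + (0.714447)(238.9) = -83.17 m.
1° of latitude spans πR/180 = 111317 m; at latitude φ, 1° of longitude spans that × cos φ = 45929.5 m, so Δλ = -83.17 / 45929.5 × 3600 = -6.519″.

Δλ = -6.52″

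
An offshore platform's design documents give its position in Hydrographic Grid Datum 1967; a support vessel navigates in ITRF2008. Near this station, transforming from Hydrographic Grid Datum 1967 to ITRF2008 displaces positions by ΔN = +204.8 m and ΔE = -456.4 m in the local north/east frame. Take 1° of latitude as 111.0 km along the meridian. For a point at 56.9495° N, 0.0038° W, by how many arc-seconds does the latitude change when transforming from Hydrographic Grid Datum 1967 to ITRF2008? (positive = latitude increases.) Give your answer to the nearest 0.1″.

1° of latitude = 111.0 km, so Δφ = 204.8 / 111000 = 0.0018450° = 6.642″.

Δφ = 6.6″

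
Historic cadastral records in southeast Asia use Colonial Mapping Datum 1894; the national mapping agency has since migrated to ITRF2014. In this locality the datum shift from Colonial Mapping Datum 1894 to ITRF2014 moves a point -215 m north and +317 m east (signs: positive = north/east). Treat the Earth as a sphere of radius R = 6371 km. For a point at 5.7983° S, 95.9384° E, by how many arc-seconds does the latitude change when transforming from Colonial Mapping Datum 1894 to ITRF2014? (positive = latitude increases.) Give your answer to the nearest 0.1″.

On a sphere of radius R, 1 rad of latitude = R, so Δφ = ΔN / R = -215.0 / 6371000 = -3.3747e-05 rad = -6.961″.

Δφ = -7.0″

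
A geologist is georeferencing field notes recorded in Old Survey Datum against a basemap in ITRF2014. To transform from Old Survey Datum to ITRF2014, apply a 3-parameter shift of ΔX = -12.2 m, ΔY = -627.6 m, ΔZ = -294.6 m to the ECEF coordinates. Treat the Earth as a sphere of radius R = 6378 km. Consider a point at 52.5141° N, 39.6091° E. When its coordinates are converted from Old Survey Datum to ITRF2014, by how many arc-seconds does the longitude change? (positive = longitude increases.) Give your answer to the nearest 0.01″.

sin φ = 0.793503, cos φ = 0.608566, sin λ = 0.637546, cos λ = 0.770412.
East component: ΔE = −sin λ·ΔX + cos λ·ΔY = −(0.637546)(-12.2) + (0.770412)(-627.6) = -475.73 m.
1° of latitude spans πR/180 = 111317 m; at latitude φ, 1° of longitude spans that × cos φ = 67743.8 m, so Δλ = -475.73 / 67743.8 × 3600 = -25.281″.

Δλ = -25.28″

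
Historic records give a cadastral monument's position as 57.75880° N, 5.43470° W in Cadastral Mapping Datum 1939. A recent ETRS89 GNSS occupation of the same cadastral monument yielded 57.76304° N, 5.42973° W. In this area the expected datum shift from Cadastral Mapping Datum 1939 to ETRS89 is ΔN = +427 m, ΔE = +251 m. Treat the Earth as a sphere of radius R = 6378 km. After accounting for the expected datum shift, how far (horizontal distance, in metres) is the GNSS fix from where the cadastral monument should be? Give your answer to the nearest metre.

63 m

Observed coordinate differences: Δφ = +0.00424°, Δλ = +0.00497°.
Converting to metres (1° lat = 111317 m, cos φ = 0.533485): observed ΔN = 472.0 m, observed ΔE = 295.1 m.
Subtracting the expected shift leaves a residual of 472.0 − (427) = 45.0 m north and 295.1 − (251) = 44.1 m east.
Residual distance = √(45.0² + 44.1²) = 63.0 m.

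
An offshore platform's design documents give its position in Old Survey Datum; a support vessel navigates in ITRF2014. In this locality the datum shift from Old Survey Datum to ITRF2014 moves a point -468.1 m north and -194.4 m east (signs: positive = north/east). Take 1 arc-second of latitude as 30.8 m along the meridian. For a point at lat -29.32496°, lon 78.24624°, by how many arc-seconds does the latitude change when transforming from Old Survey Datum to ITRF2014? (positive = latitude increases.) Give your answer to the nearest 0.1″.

1″ of latitude = 30.80 m, so Δφ = -468.1 / 30.80 = -15.198″.

Δφ = -15.2″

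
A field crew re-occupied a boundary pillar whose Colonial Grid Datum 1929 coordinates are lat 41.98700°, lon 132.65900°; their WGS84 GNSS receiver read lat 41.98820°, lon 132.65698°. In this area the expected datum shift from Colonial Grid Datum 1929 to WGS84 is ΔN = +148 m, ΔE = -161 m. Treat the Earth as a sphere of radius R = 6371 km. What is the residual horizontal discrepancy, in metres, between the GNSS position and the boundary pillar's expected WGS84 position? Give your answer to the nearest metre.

16 m

Observed coordinate differences: Δφ = +0.00120°, Δλ = -0.00202°.
Converting to metres (1° lat = 111195 m, cos φ = 0.743297): observed ΔN = 133.4 m, observed ΔE = -167.0 m.
Subtracting the expected shift leaves a residual of 133.4 − (148) = -14.6 m north and -167.0 − (-161) = -6.0 m east.
Residual distance = √((-14.6)² + (-6.0)²) = 15.7 m.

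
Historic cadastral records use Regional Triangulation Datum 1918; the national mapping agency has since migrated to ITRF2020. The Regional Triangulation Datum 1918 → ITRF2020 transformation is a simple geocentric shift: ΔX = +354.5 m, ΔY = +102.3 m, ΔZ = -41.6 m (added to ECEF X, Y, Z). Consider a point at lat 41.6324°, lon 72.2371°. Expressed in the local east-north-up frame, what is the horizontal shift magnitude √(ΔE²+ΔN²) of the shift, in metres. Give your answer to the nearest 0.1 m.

349.3 m

The local east axis at (φ, λ) is (−sin λ, cos λ, 0), so ΔE = −sin(72.2371°)·354.5 + cos(72.2371°)·102.3 = -306.39 m.
The local north axis is (−sin φ cos λ, −sin φ sin λ, cos φ), giving ΔN = -71.850 − 64.723 − 31.093 = -167.67 m.
Horizontal magnitude = √(ΔE² + ΔN²) = √((-306.39)² + (-167.67)²) = 349.27 m.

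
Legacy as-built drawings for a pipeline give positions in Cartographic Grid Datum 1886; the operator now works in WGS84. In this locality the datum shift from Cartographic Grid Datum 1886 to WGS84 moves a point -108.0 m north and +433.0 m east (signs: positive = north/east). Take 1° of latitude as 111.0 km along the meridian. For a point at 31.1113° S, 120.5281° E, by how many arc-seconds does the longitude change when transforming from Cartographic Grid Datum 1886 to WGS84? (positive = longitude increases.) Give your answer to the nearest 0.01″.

Δλ = 16.40″

At latitude -31.1113°, cos φ = 0.856165.
1° of longitude at this latitude = 111.0 × cos φ = 95.03 km, so Δλ = 433.0 / 95034.3 = 0.0045562° = 16.402″.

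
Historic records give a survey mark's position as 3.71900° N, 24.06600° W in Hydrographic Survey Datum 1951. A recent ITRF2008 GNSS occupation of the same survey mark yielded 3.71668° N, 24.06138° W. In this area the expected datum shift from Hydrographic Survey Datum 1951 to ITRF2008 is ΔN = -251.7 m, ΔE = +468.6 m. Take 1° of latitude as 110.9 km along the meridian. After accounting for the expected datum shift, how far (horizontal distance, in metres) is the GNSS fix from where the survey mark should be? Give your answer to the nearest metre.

43 m

Observed coordinate differences: Δφ = -0.00232°, Δλ = +0.00462°.
Converting to metres (1° lat = 110900 m, cos φ = 0.997894): observed ΔN = -257.3 m, observed ΔE = 511.3 m.
Subtracting the expected shift leaves a residual of -257.3 − (-251.7) = -5.6 m north and 511.3 − (468.6) = 42.7 m east.
Residual distance = √((-5.6)² + 42.7²) = 43.0 m.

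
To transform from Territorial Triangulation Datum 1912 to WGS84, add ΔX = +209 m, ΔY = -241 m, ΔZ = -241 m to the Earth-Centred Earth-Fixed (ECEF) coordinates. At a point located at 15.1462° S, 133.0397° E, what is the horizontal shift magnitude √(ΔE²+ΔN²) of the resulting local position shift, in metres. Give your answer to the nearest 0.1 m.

The local east axis at (φ, λ) is (−sin λ, cos λ, 0), so ΔE = −sin(133.0397°)·209 + cos(133.0397°)·(-241) = 11.73 m.
The local north axis is (−sin φ cos λ, −sin φ sin λ, cos φ), giving ΔN = -37.270 − 46.023 − 232.628 = -315.92 m.
Horizontal magnitude = √(ΔE² + ΔN²) = √(11.73² + (-315.92)²) = 316.14 m.

316.1 m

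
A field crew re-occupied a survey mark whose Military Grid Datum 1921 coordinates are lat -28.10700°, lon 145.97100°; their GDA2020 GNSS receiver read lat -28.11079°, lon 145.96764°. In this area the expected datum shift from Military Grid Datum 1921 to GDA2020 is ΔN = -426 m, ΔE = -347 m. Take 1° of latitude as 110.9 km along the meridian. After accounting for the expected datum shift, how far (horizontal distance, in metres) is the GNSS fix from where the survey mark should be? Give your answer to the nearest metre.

Observed coordinate differences: Δφ = -0.00379°, Δλ = -0.00336°.
Converting to metres (1° lat = 110900 m, cos φ = 0.882069): observed ΔN = -420.3 m, observed ΔE = -328.7 m.
Subtracting the expected shift leaves a residual of -420.3 − (-426) = 5.7 m north and -328.7 − (-347) = 18.3 m east.
Residual distance = √(5.7² + 18.3²) = 19.2 m.

19 m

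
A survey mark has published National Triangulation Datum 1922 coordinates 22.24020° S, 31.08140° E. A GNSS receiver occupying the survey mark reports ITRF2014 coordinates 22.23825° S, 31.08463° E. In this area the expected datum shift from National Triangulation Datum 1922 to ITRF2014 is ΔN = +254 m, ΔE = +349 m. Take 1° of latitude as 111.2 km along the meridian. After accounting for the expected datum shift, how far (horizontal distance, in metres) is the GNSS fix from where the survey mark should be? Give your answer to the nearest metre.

41 m

Observed coordinate differences: Δφ = +0.00195°, Δλ = +0.00323°.
Converting to metres (1° lat = 111200 m, cos φ = 0.925605): observed ΔN = 216.8 m, observed ΔE = 332.5 m.
Subtracting the expected shift leaves a residual of 216.8 − (254) = -37.2 m north and 332.5 − (349) = -16.5 m east.
Residual distance = √((-37.2)² + (-16.5)²) = 40.7 m.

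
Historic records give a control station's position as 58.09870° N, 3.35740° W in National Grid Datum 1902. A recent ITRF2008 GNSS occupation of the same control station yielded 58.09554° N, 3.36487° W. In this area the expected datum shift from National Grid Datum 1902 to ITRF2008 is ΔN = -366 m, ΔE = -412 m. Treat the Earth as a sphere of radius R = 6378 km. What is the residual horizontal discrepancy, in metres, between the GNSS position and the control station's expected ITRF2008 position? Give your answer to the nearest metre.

Observed coordinate differences: Δφ = -0.00316°, Δλ = -0.00747°.
Converting to metres (1° lat = 111317 m, cos φ = 0.528458): observed ΔN = -351.8 m, observed ΔE = -439.4 m.
Subtracting the expected shift leaves a residual of -351.8 − (-366) = 14.2 m north and -439.4 − (-412) = -27.4 m east.
Residual distance = √(14.2² + (-27.4)²) = 30.9 m.

31 m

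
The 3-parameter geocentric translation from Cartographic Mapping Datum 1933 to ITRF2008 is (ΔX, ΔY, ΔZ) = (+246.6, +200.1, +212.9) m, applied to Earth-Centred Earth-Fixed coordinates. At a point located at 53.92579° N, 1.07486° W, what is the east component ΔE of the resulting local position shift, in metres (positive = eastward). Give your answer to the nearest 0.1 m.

ΔE = 204.7 m

At φ = 53.92579°, λ = -1.07486°: sin φ = 0.808255, cos φ = 0.588833, sin λ = -0.018759, cos λ = 0.999824.
ΔE = −sin λ·ΔX + cos λ·ΔY = −(-0.018759)·(246.6) + (0.999824)·(200.1) = 204.69 m.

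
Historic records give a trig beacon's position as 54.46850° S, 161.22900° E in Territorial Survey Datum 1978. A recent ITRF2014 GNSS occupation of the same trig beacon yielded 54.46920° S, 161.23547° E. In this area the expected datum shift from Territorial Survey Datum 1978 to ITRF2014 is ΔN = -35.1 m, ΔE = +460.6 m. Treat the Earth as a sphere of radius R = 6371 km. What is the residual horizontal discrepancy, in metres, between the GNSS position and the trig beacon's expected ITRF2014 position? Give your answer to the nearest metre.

60 m

Observed coordinate differences: Δφ = -0.00070°, Δλ = +0.00647°.
Converting to metres (1° lat = 111195 m, cos φ = 0.581150): observed ΔN = -77.8 m, observed ΔE = 418.1 m.
Subtracting the expected shift leaves a residual of -77.8 − (-35.1) = -42.7 m north and 418.1 − (460.6) = -42.5 m east.
Residual distance = √((-42.7)² + (-42.5)²) = 60.3 m.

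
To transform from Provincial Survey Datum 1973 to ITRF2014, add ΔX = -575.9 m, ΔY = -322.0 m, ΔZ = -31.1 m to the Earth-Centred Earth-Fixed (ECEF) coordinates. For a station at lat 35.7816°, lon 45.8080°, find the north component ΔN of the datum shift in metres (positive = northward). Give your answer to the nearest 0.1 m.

At φ = 35.7816°, λ = 45.8080°: sin φ = 0.584697, cos φ = 0.811252, sin λ = 0.717008, cos λ = 0.697065.
ΔN = −sin φ cos λ·ΔX − sin φ sin λ·ΔY + cos φ·ΔZ = −(0.584697)(0.697065)(-575.9) − (0.584697)(0.717008)(-322.0) + (0.811252)(-31.1) = 344.48 m.

ΔN = 344.5 m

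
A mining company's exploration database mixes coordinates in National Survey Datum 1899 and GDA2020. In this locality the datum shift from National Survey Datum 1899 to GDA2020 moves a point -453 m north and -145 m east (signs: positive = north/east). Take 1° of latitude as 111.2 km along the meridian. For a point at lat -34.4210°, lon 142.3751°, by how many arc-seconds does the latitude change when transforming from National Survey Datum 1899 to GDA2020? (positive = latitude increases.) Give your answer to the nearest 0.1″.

Δφ = -14.7″

1° of latitude = 111.2 km, so Δφ = -453.0 / 111200 = -0.0040737° = -14.665″.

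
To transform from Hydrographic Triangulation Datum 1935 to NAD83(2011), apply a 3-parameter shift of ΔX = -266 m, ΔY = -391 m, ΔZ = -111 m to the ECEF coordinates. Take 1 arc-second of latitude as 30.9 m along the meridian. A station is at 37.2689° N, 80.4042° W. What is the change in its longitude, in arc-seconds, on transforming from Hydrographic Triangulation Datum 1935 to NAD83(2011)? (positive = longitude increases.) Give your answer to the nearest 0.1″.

sin φ = 0.605557, cos φ = 0.795802, sin λ = -0.986008, cos λ = 0.166696.
East component: ΔE = −sin λ·ΔX + cos λ·ΔY = −(-0.986008)(-266) + (0.166696)(-391) = -327.46 m.
1° of latitude spans 3600 × 30.90 = 111240 m; at latitude φ, 1° of longitude spans that × cos φ = 88525.0 m, so Δλ = -327.46 / 88525.0 × 3600 = -13.316″.

Δλ = -13.3″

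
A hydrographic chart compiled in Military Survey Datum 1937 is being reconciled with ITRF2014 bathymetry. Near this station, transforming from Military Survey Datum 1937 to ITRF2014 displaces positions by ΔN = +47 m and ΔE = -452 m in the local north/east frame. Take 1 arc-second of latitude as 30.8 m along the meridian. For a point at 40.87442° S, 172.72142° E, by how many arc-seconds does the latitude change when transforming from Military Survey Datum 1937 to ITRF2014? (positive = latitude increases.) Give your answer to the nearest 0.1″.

Δφ = 1.5″

1″ of latitude = 30.80 m, so Δφ = 47.0 / 30.80 = 1.526″.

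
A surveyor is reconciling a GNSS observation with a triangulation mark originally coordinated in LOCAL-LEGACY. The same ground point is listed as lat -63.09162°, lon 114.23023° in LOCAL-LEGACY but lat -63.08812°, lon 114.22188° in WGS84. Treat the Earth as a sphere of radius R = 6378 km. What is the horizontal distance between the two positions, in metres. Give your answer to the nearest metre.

573 m

Δφ = -63.08812° − -63.09162° = +0.00350°; Δλ = 114.22188° − 114.23023° = -0.00835°.
1° along a meridian = πR/180 = 111317 m.
ΔN = Δφ × 111317 = 389.6 m; ΔE = Δλ × 111317 × cos(-63.09162°) = -0.00835 × 111317 × 0.452565 = -420.7 m.
Distance = √(ΔE² + ΔN²) = √((-420.7)² + 389.6²) = 573.4 m.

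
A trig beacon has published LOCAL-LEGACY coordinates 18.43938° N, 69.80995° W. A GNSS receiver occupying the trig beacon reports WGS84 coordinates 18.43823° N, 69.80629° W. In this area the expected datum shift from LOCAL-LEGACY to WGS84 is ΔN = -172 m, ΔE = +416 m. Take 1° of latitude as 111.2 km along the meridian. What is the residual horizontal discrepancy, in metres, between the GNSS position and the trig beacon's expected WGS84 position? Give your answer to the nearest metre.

Observed coordinate differences: Δφ = -0.00115°, Δλ = +0.00366°.
Converting to metres (1° lat = 111200 m, cos φ = 0.948659): observed ΔN = -127.9 m, observed ΔE = 386.1 m.
Subtracting the expected shift leaves a residual of -127.9 − (-172) = 44.1 m north and 386.1 − (416) = -29.9 m east.
Residual distance = √(44.1² + (-29.9)²) = 53.3 m.

53 m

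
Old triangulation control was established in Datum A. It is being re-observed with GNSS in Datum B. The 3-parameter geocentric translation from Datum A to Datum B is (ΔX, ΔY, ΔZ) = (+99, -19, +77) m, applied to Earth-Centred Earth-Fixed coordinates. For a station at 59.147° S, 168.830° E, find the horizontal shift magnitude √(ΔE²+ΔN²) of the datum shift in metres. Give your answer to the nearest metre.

At φ = -59.147°, λ = 168.830°: sin φ = -0.858486, cos φ = 0.512837, sin λ = 0.193721, cos λ = -0.981057.
ΔE = −sin λ·ΔX + cos λ·ΔY = −(0.193721)·(99) + (-0.981057)·(-19) = -0.54 m.
ΔN = −sin φ cos λ·ΔX − sin φ sin λ·ΔY + cos φ·ΔZ = −(-0.858486)(-0.981057)(99) − (-0.858486)(0.193721)(-19) + (0.512837)(77) = -47.05 m.
Horizontal magnitude = √(ΔE² + ΔN²) = √((-0.54)² + (-47.05)²) = 47.05 m.

47 m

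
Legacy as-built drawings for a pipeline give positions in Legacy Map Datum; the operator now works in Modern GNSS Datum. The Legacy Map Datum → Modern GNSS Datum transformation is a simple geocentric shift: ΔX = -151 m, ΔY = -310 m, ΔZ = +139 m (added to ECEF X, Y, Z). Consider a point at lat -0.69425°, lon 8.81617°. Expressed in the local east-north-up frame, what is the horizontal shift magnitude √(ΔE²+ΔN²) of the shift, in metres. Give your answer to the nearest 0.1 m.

314.4 m

At φ = -0.69425°, λ = 8.81617°: sin φ = -0.012117, cos φ = 0.999927, sin λ = 0.153265, cos λ = 0.988185.
ΔE = −sin λ·ΔX + cos λ·ΔY = −(0.153265)·(-151) + (0.988185)·(-310) = -283.19 m.
ΔN = −sin φ cos λ·ΔX − sin φ sin λ·ΔY + cos φ·ΔZ = −(-0.012117)(0.988185)(-151) − (-0.012117)(0.153265)(-310) + (0.999927)(139) = 136.61 m.
Horizontal magnitude = √(ΔE² + ΔN²) = √((-283.19)² + 136.61²) = 314.42 m.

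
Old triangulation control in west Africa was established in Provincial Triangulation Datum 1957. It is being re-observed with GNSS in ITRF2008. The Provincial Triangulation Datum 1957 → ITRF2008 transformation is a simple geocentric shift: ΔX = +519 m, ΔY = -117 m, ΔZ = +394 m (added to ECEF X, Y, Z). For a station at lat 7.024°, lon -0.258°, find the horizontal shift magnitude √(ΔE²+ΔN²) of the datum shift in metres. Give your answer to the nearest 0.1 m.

The local east axis at (φ, λ) is (−sin λ, cos λ, 0), so ΔE = −sin(-0.258°)·519 + cos(-0.258°)·(-117) = -114.66 m.
The local north axis is (−sin φ cos λ, −sin φ sin λ, cos φ), giving ΔN = -63.465 − 0.064 + 391.043 = 327.51 m.
Horizontal magnitude = √(ΔE² + ΔN²) = √((-114.66)² + 327.51²) = 347.00 m.

347.0 m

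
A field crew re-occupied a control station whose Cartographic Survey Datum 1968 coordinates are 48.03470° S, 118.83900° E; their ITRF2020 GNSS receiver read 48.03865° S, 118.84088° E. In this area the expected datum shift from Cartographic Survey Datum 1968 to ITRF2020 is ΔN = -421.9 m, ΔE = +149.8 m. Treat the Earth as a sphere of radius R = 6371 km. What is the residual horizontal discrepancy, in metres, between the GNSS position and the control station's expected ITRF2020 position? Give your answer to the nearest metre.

Observed coordinate differences: Δφ = -0.00395°, Δλ = +0.00188°.
Converting to metres (1° lat = 111195 m, cos φ = 0.668680): observed ΔN = -439.2 m, observed ΔE = 139.8 m.
Subtracting the expected shift leaves a residual of -439.2 − (-421.9) = -17.3 m north and 139.8 − (149.8) = -10.0 m east.
Residual distance = √((-17.3)² + (-10.0)²) = 20.0 m.

20 m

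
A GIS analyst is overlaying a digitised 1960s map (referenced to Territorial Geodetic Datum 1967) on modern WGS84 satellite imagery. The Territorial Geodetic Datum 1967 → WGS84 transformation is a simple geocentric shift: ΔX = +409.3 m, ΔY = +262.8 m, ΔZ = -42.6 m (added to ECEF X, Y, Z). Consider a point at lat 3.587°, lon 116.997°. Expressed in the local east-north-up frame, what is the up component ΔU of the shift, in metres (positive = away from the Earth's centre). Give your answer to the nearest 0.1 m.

ΔU = 45.6 m

At φ = 3.587°, λ = 116.997°: sin φ = 0.062564, cos φ = 0.998041, sin λ = 0.891030, cos λ = -0.453944.
ΔU = cos φ cos λ·ΔX + cos φ sin λ·ΔY + sin φ·ΔZ = (0.998041)(-0.453944)(409.3) + (0.998041)(0.891030)(262.8) + (0.062564)(-42.6) = 45.60 m.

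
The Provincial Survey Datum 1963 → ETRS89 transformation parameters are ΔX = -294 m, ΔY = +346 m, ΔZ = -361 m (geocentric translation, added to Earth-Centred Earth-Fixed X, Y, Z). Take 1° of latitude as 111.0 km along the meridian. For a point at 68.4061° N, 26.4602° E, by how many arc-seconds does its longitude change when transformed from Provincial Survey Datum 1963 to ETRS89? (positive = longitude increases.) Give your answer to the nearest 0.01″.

Δλ = 38.84″

sin φ = 0.929816, cos φ = 0.368026, sin λ = 0.445576, cos λ = 0.895244.
East component: ΔE = −sin λ·ΔX + cos λ·ΔY = −(0.445576)(-294) + (0.895244)(346) = 440.75 m.
1° of latitude spans 111000 m; at latitude φ, 1° of longitude spans that × cos φ = 40850.8 m, so Δλ = 440.75 / 40850.8 × 3600 = 38.842″.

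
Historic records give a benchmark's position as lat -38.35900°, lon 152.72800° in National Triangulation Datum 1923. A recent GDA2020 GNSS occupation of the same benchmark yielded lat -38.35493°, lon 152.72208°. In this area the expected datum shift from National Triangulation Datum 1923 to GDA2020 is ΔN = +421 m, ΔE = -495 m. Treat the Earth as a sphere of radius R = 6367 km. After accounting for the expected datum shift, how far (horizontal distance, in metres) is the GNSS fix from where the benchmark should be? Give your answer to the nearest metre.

38 m

Observed coordinate differences: Δφ = +0.00407°, Δλ = -0.00592°.
Converting to metres (1° lat = 111125 m, cos φ = 0.784138): observed ΔN = 452.3 m, observed ΔE = -515.9 m.
Subtracting the expected shift leaves a residual of 452.3 − (421) = 31.3 m north and -515.9 − (-495) = -20.9 m east.
Residual distance = √(31.3² + (-20.9)²) = 37.6 m.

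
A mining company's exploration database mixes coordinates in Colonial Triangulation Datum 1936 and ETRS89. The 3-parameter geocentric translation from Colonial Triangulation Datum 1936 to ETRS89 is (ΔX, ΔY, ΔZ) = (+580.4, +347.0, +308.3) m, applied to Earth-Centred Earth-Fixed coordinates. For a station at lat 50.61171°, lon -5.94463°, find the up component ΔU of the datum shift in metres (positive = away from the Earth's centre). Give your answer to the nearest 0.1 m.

ΔU = 581.8 m

The local up (radial) axis is (cos φ cos λ, cos φ sin λ, sin φ), giving ΔU = 366.325 − 22.805 + 238.274 = 581.79 m.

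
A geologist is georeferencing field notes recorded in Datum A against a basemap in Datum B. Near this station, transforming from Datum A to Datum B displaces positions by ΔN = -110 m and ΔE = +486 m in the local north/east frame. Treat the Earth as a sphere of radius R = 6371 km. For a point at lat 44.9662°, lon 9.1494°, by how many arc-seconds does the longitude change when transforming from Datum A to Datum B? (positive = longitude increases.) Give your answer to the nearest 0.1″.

Δλ = 22.2″

At latitude 44.9662°, cos φ = 0.707524.
One radian of longitude at latitude φ spans R cos φ, so Δλ = ΔE / (R cos φ) = 486.0 / (6371000 × 0.707524) = 1.0782e-04 rad = 22.239″.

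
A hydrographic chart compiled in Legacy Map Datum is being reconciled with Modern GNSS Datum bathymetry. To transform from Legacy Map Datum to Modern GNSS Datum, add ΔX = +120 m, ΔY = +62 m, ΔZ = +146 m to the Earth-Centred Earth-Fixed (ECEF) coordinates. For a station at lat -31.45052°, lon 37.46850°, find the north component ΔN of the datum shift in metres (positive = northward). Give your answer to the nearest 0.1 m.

At φ = -31.45052°, λ = 37.46850°: sin φ = -0.521762, cos φ = 0.853091, sin λ = 0.608325, cos λ = 0.793688.
ΔN = −sin φ cos λ·ΔX − sin φ sin λ·ΔY + cos φ·ΔZ = −(-0.521762)(0.793688)(120) − (-0.521762)(0.608325)(62) + (0.853091)(146) = 193.92 m.

ΔN = 193.9 m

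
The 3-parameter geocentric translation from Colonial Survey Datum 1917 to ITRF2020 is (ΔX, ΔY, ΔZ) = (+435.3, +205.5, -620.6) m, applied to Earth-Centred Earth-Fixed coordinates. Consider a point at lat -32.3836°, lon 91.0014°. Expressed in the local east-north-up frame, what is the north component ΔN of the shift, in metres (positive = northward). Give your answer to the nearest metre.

At φ = -32.3836°, λ = 91.0014°: sin φ = -0.535585, cos φ = 0.844481, sin λ = 0.999847, cos λ = -0.017477.
ΔN = −sin φ cos λ·ΔX − sin φ sin λ·ΔY + cos φ·ΔZ = −(-0.535585)(-0.017477)(435.3) − (-0.535585)(0.999847)(205.5) + (0.844481)(-620.6) = -418.11 m.

ΔN = -418 m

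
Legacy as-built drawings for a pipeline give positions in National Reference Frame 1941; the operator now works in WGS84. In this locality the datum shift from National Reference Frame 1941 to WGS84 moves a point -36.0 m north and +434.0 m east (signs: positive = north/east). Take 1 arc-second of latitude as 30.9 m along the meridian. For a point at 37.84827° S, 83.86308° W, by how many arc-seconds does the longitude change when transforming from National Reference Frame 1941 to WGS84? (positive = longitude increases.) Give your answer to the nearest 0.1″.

At latitude -37.84827°, cos φ = 0.789638.
1″ of longitude at this latitude = 30.90 × cos φ = 24.3998 m, so Δλ = 434.0 / 24.3998 = 17.787″.

Δλ = 17.8″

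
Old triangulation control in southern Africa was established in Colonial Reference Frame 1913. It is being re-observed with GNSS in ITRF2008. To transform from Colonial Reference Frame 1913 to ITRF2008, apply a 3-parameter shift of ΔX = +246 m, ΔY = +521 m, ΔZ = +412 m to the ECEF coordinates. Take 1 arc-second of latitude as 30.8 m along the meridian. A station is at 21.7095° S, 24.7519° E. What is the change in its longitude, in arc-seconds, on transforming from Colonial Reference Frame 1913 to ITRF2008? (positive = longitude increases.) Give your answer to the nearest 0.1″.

sin φ = -0.369901, cos φ = 0.929071, sin λ = 0.418690, cos λ = 0.908129.
East component: ΔE = −sin λ·ΔX + cos λ·ΔY = −(0.418690)(246) + (0.908129)(521) = 370.14 m.
1° of latitude spans 3600 × 30.80 = 110880 m; at latitude φ, 1° of longitude spans that × cos φ = 103015.4 m, so Δλ = 370.14 / 103015.4 × 3600 = 12.935″.

Δλ = 12.9″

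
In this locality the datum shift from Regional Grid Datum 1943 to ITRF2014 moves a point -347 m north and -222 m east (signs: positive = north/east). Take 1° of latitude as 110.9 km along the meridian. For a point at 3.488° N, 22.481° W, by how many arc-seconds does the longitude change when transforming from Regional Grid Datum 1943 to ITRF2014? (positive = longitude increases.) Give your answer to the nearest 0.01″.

At latitude 3.488°, cos φ = 0.998148.
1° of longitude at this latitude = 110.9 × cos φ = 110.69 km, so Δλ = -222.0 / 110694.6 = -0.0020055° = -7.220″.

Δλ = -7.22″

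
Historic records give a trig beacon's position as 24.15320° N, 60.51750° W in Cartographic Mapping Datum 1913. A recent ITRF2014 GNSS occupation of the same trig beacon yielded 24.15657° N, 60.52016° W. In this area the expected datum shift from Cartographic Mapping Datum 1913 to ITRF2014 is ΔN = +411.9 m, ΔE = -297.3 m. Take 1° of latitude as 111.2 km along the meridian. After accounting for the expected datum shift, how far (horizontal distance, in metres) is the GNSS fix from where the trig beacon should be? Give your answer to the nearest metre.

46 m

Observed coordinate differences: Δφ = +0.00337°, Δλ = -0.00266°.
Converting to metres (1° lat = 111200 m, cos φ = 0.912455): observed ΔN = 374.7 m, observed ΔE = -269.9 m.
Subtracting the expected shift leaves a residual of 374.7 − (411.9) = -37.2 m north and -269.9 − (-297.3) = 27.4 m east.
Residual distance = √((-37.2)² + 27.4²) = 46.2 m.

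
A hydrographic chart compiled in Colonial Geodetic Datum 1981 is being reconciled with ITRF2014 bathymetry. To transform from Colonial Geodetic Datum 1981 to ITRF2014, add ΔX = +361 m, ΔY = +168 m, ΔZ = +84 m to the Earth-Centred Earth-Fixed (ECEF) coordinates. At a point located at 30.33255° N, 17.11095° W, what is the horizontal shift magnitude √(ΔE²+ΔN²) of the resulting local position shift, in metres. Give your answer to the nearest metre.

The local east axis at (φ, λ) is (−sin λ, cos λ, 0), so ΔE = −sin(-17.11095°)·361 + cos(-17.11095°)·168 = 266.78 m.
The local north axis is (−sin φ cos λ, −sin φ sin λ, cos φ), giving ΔN = -174.242 + 24.963 + 72.501 = -76.78 m.
Horizontal magnitude = √(ΔE² + ΔN²) = √(266.78² + (-76.78)²) = 277.61 m.

278 m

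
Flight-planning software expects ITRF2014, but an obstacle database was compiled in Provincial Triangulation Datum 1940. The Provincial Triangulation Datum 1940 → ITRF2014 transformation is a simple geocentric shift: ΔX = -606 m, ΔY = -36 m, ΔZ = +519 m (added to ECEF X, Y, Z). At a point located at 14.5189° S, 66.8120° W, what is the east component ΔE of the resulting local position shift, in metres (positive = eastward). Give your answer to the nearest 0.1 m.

The local east axis at (φ, λ) is (−sin λ, cos λ, 0), so ΔE = −sin(-66.8120°)·(-606) + cos(-66.8120°)·(-36) = -571.22 m.

ΔE = -571.2 m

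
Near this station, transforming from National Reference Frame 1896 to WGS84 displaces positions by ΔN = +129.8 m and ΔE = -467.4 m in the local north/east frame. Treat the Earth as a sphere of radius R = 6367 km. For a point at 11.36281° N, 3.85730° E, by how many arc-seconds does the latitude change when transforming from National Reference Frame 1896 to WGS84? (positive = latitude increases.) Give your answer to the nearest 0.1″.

Δφ = 4.2″

On a sphere of radius R, 1 rad of latitude = R, so Δφ = ΔN / R = 129.8 / 6367000 = 2.0386e-05 rad = 4.205″.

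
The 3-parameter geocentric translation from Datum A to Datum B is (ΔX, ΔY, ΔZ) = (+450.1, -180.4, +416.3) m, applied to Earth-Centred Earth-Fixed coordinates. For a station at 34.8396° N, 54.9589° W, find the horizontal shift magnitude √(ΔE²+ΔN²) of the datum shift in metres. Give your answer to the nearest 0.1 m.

286.7 m

At φ = 34.8396°, λ = -54.9589°: sin φ = 0.571281, cos φ = 0.820755, sin λ = -0.818740, cos λ = 0.574164.
ΔE = −sin λ·ΔX + cos λ·ΔY = −(-0.818740)·(450.1) + (0.574164)·(-180.4) = 264.94 m.
ΔN = −sin φ cos λ·ΔX − sin φ sin λ·ΔY + cos φ·ΔZ = −(0.571281)(0.574164)(450.1) − (0.571281)(-0.818740)(-180.4) + (0.820755)(416.3) = 109.66 m.
Horizontal magnitude = √(ΔE² + ΔN²) = √(264.94² + 109.66²) = 286.74 m.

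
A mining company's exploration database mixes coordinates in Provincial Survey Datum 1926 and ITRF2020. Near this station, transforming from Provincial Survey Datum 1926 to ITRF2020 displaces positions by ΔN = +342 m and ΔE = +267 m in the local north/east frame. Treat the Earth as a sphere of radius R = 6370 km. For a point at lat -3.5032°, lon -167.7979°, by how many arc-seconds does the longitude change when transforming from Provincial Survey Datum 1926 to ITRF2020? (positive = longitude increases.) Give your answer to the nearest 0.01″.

Δλ = 8.66″

At latitude -3.5032°, cos φ = 0.998131.
One radian of longitude at latitude φ spans R cos φ, so Δλ = ΔE / (R cos φ) = 267.0 / (6370000 × 0.998131) = 4.1994e-05 rad = 8.662″.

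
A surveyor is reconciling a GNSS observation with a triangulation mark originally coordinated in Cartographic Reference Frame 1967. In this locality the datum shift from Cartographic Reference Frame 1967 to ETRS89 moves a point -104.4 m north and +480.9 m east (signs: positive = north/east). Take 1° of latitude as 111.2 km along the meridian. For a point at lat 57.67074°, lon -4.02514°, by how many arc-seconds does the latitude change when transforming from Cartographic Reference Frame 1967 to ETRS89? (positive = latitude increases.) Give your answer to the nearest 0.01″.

Δφ = -3.38″

1° of latitude = 111.2 km, so Δφ = -104.4 / 111200 = -0.0009388° = -3.380″.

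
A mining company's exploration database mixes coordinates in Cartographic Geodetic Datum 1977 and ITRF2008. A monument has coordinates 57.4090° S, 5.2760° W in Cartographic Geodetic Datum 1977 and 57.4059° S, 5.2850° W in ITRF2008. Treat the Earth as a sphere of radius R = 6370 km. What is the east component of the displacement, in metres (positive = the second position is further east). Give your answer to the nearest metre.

ΔE = -539 m

Δφ = -57.4059° − -57.4090° = +0.0031°; Δλ = -5.2850° − -5.2760° = -0.0090°.
1° along a meridian = πR/180 = 111177 m.
ΔN = Δφ × 111177 = 344.7 m; ΔE = Δλ × 111177 × cos(-57.4090°) = -0.0090 × 111177 × 0.538638 = -539.0 m.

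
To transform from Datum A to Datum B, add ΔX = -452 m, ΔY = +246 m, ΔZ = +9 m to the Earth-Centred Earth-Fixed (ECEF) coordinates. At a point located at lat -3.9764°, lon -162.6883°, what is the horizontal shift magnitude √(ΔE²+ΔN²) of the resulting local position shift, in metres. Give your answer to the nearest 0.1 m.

370.9 m

The local east axis at (φ, λ) is (−sin λ, cos λ, 0), so ΔE = −sin(-162.6883°)·(-452) + cos(-162.6883°)·246 = -369.36 m.
The local north axis is (−sin φ cos λ, −sin φ sin λ, cos φ), giving ΔN = 29.924 − 5.076 + 8.978 = 33.83 m.
Horizontal magnitude = √(ΔE² + ΔN²) = √((-369.36)² + 33.83²) = 370.90 m.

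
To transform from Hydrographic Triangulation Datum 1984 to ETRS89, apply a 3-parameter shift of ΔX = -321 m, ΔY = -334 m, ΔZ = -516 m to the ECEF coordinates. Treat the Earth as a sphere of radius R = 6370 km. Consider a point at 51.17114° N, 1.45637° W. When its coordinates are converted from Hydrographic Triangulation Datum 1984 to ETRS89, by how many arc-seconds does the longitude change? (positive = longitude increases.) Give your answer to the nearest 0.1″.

Δλ = -17.7″

sin φ = 0.779022, cos φ = 0.626996, sin λ = -0.025416, cos λ = 0.999677.
East component: ΔE = −sin λ·ΔX + cos λ·ΔY = −(-0.025416)(-321) + (0.999677)(-334) = -342.05 m.
1° of latitude spans πR/180 = 111177 m; at latitude φ, 1° of longitude spans that × cos φ = 69707.9 m, so Δλ = -342.05 / 69707.9 × 3600 = -17.665″.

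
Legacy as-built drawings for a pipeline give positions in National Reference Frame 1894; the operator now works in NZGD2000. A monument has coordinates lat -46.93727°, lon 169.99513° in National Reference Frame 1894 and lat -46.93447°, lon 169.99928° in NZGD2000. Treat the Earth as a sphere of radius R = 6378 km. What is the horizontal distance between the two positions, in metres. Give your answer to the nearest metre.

443 m

Δφ = -46.93447° − -46.93727° = +0.00280°; Δλ = 169.99928° − 169.99513° = +0.00415°.
1° along a meridian = πR/180 = 111317 m.
ΔN = Δφ × 111317 = 311.7 m; ΔE = Δλ × 111317 × cos(-46.93727°) = +0.00415 × 111317 × 0.682799 = 315.4 m.
Distance = √(ΔE² + ΔN²) = √(315.4² + 311.7²) = 443.4 m.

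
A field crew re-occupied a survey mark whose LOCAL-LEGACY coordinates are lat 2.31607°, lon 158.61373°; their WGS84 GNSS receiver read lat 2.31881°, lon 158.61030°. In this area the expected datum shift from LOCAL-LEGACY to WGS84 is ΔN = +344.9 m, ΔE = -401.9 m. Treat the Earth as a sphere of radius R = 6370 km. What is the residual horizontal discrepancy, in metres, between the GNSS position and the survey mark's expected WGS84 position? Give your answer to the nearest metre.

45 m

Observed coordinate differences: Δφ = +0.00274°, Δλ = -0.00343°.
Converting to metres (1° lat = 111177 m, cos φ = 0.999183): observed ΔN = 304.6 m, observed ΔE = -381.0 m.
Subtracting the expected shift leaves a residual of 304.6 − (344.9) = -40.3 m north and -381.0 − (-401.9) = 20.9 m east.
Residual distance = √((-40.3)² + 20.9²) = 45.4 m.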